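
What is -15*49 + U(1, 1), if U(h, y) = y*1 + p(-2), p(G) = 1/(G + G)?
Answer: -2937/4 ≈ -734.25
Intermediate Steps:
p(G) = 1/(2*G)
U(h, y) = -¼ + y (U(h, y) = y*1 + (½)/(-2) = y + (½)*(-½) = y - ¼ = -¼ + y)
-15*49 + U(1, 1) = -15*49 + (-¼ + 1) = -735 + ¾ = -2937/4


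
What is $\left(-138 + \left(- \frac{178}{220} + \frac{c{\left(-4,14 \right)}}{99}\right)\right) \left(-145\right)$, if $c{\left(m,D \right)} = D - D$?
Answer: $\frac{442801}{22} \approx 20127.0$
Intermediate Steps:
$c{\left(m,D \right)} = 0$
$\left(-138 + \left(- \frac{178}{220} + \frac{c{\left(-4,14 \right)}}{99}\right)\right) \left(-145\right) = \left(-138 + \left(- \frac{178}{220} + \frac{0}{99}\right)\right) \left(-145\right) = \left(-138 + \left(\left(-178\right) \frac{1}{220} + 0 \cdot \frac{1}{99}\right)\right) \left(-145\right) = \left(-138 + \left(- \frac{89}{110} + 0\right)\right) \left(-145\right) = \left(-138 - \frac{89}{110}\right) \left(-145\right) = \left(- \frac{15269}{110}\right) \left(-145\right) = \frac{442801}{22}$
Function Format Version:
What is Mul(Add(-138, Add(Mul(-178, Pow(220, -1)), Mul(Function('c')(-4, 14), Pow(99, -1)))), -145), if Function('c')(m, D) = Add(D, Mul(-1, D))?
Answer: Rational(442801, 22) ≈ 20127.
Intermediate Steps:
Function('c')(m, D) = 0
Mul(Add(-138, Add(Mul(-178, Pow(220, -1)), Mul(Function('c')(-4, 14), Pow(99, -1)))), -145) = Mul(Add(-138, Add(Mul(-178, Pow(220, -1)), Mul(0, Pow(99, -1)))), -145) = Mul(Add(-138, Add(Mul(-178, Rational(1, 220)), Mul(0, Rational(1, 99)))), -145) = Mul(Add(-138, Add(Rational(-89, 110), 0)), -145) = Mul(Add(-138, Rational(-89, 110)), -145) = Mul(Rational(-15269, 110), -145) = Rational(442801, 22)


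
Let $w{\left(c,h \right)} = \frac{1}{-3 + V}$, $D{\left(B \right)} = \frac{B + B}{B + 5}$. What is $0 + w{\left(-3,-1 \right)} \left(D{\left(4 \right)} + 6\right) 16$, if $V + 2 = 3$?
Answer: $- \frac{496}{9} \approx -55.111$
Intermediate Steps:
$V = 1$ ($V = -2 + 3 = 1$)
$D{\left(B \right)} = \frac{2 B}{5 + B}$
$w{\left(c,h \right)} = - \frac{1}{2}$ ($w{\left(c,h \right)} = \frac{1}{-3 + 1} = \frac{1}{-2} = - \frac{1}{2}$)
$0 + w{\left(-3,-1 \right)} \left(D{\left(4 \right)} + 6\right) 16 = 0 + - \frac{2 \cdot 4 \frac{1}{5 + 4} + 6}{2} \cdot 16 = 0 + - \frac{2 \cdot 4 \cdot \frac{1}{9} + 6}{2} \cdot 16 = 0 + - \frac{\frac{8}{9} + 6}{2} \cdot 16 = 0 + \left(- \frac{1}{2}\right) \frac{62}{9} \cdot 16 = 0 - \frac{496}{9} = - \frac{496}{9}$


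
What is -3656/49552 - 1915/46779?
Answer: -33239513/289749126 ≈ -0.11472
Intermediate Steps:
-3656/49552 - 1915/46779 = -3656*1/49552 - 1915*1/46779 = -457/6194 - 1915/46779 = -33239513/289749126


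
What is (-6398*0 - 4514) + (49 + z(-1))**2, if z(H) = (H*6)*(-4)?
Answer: 815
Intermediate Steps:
z(H) = -24*H (z(H) = (6*H)*(-4) = -24*H)
(-6398*0 - 4514) + (49 + z(-1))**2 = (-6398*0 - 4514) + (49 - 24*(-1))**2 = (0 - 4514) + (49 + 24)**2 = -4514 + 73**2 = -4514 + 5329 = 815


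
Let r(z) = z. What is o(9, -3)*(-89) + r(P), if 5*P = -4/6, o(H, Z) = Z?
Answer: 4003/15 ≈ 266.87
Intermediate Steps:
P = -2/15 (P = (-4/6)/5 = (-4*⅙)/5 = (⅕)*(-⅔) = -2/15 ≈ -0.13333)
o(9, -3)*(-89) + r(P) = -3*(-89) - 2/15 = 267 - 2/15 = 4003/15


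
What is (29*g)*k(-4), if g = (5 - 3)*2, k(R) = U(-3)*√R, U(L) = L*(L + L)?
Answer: 4176*I ≈ 4176.0*I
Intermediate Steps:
U(L) = 2*L² (U(L) = L*(2*L) = 2*L²)
k(R) = 18*√R (k(R) = (2*(-3)²)*√R = (2*9)*√R = 18*√R)
g = 4 (g = 2*2 = 4)
(29*g)*k(-4) = (29*4)*(18*√(-4)) = 116*(18*(2*I)) = 116*(36*I) = 4176*I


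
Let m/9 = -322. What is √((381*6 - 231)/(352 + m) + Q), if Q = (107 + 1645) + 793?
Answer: √16491753190/2546 ≈ 50.440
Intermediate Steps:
m = -2898 (m = 9*(-322) = -2898)
Q = 2545 (Q = 1752 + 793 = 2545)
√((381*6 - 231)/(352 + m) + Q) = √((381*6 - 231)/(352 - 2898) + 2545) = √((2286 - 231)/(-2546) + 2545) = √(2055*(-1/2546) + 2545) = √(-2055/2546 + 2545) = √(6477515/2546) = √16491753190/2546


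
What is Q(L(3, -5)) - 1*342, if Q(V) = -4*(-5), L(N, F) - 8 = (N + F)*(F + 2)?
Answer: -322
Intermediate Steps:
L(N, F) = 8 + (2 + F)*(F + N) (L(N, F) = 8 + (N + F)*(F + 2) = 8 + (F + N)*(2 + F) = 8 + (2 + F)*(F + N))
Q(V) = 20
Q(L(3, -5)) - 1*342 = 20 - 1*342 = 20 - 342 = -322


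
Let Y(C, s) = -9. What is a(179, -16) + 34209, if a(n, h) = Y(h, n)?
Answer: 34200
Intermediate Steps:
a(n, h) = -9
a(179, -16) + 34209 = -9 + 34209 = 34200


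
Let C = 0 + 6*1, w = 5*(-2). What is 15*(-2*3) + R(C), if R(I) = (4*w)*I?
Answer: -330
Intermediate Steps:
w = -10
C = 6 (C = 0 + 6 = 6)
R(I) = -40*I (R(I) = (4*(-10))*I = -40*I)
15*(-2*3) + R(C) = 15*(-2*3) - 40*6 = 15*(-6) - 240 = -90 - 240 = -330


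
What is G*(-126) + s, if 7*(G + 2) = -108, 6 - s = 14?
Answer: 2188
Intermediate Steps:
s = -8 (s = 6 - 1*14 = 6 - 14 = -8)
G = -122/7 (G = -2 + (1/7)*(-108) = -2 - 108/7 = -122/7 ≈ -17.429)
G*(-126) + s = -122/7*(-126) - 8 = 2196 - 8 = 2188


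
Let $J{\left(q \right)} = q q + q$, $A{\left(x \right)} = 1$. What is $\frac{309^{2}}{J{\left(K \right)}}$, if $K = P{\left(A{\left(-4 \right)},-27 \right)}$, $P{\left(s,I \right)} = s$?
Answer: $\frac{95481}{2} \approx 47741.0$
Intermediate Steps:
$K = 1$
$J{\left(q \right)} = q + q^{2}$ ($J{\left(q \right)} = q^{2} + q = q + q^{2}$)
$\frac{309^{2}}{J{\left(K \right)}} = \frac{309^{2}}{1 \left(1 + 1\right)} = \frac{95481}{1 \cdot 2} = \frac{95481}{2}$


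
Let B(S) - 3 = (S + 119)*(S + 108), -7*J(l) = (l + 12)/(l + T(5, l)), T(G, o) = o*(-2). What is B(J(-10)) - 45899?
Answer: -40486844/1225 ≈ -33051.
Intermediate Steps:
T(G, o) = -2*o
J(l) = (12 + l)/(7*l) (J(l) = -(l + 12)/(7*(l - 2*l)) = -(12 + l)/(7*((-l))) = -(12 + l)*(-1/l)/7 = -(-1)*(12 + l)/(7*l) = (12 + l)/(7*l))
B(S) = 3 + (108 + S)*(119 + S) (B(S) = 3 + (S + 119)*(S + 108) = 3 + (119 + S)*(108 + S) = 3 + (108 + S)*(119 + S))
B(J(-10)) - 45899 = (12855 + ((1/7)*(12 - 10)/(-10))**2 + 227*((1/7)*(12 - 10)/(-10))) - 45899 = (12855 + ((1/7)*(-1/10)*2)**2 + 227*((1/7)*(-1/10)*2)) - 45899 = (12855 + (-1/35)**2 + 227*(-1/35)) - 45899 = (12855 + 1/1225 - 227/35) - 45899 = 15739431/1225 - 45899 = -40486844/1225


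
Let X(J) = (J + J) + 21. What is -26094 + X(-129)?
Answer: -26331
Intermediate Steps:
X(J) = 21 + 2*J (X(J) = 2*J + 21 = 21 + 2*J)
-26094 + X(-129) = -26094 + (21 + 2*(-129)) = -26094 + (21 - 258) = -26094 - 237 = -26331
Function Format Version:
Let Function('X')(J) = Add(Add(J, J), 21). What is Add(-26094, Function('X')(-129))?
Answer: -26331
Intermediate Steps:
Function('X')(J) = Add(21, Mul(2, J)) (Function('X')(J) = Add(Mul(2, J), 21) = Add(21, Mul(2, J)))
Add(-26094, Function('X')(-129)) = Add(-26094, Add(21, Mul(2, -129))) = Add(-26094, Add(21, -258)) = Add(-26094, -237) = -26331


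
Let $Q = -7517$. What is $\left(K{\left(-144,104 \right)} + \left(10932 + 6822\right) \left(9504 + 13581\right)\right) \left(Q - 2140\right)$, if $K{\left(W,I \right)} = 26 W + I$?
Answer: $-3957896824650$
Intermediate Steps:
$K{\left(W,I \right)} = I + 26 W$
$\left(K{\left(-144,104 \right)} + \left(10932 + 6822\right) \left(9504 + 13581\right)\right) \left(Q - 2140\right) = \left(\left(104 + 26 \left(-144\right)\right) + \left(10932 + 6822\right) \left(9504 + 13581\right)\right) \left(-7517 - 2140\right) = \left(\left(104 - 3744\right) + 17754 \cdot 23085\right) \left(-9657\right) = \left(-3640 + 409851090\right) \left(-9657\right) = 409847450 \left(-9657\right) = -3957896824650$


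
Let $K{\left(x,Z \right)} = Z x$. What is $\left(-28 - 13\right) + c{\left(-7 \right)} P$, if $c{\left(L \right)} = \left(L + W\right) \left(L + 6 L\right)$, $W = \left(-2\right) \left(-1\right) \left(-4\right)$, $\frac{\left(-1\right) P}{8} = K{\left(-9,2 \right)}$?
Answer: $105799$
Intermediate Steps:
$P = 144$ ($P = - 8 \cdot 2 \left(-9\right) = \left(-8\right) \left(-18\right) = 144$)
$W = -8$ ($W = 2 \left(-4\right) = -8$)
$c{\left(L \right)} = 7 L \left(-8 + L\right)$ ($c{\left(L \right)} = \left(L - 8\right) \left(L + 6 L\right) = \left(-8 + L\right) 7 L = 7 L \left(-8 + L\right)$)
$\left(-28 - 13\right) + c{\left(-7 \right)} P = \left(-28 - 13\right) + 7 \left(-7\right) \left(-8 - 7\right) 144 = \left(-28 - 13\right) + 7 \left(-7\right) \left(-15\right) 144 = -41 + 735 \cdot 144 = -41 + 105840 = 105799$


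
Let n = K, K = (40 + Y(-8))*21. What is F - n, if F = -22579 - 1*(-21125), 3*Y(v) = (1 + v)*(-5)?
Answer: -2539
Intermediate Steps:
Y(v) = -5/3 - 5*v/3 (Y(v) = ((1 + v)*(-5))/3 = (-5 - 5*v)/3 = -5/3 - 5*v/3)
K = 1085 (K = (40 + (-5/3 - 5/3*(-8)))*21 = (40 + (-5/3 + 40/3))*21 = (40 + 35/3)*21 = (155/3)*21 = 1085)
n = 1085
F = -1454 (F = -22579 + 21125 = -1454)
F - n = -1454 - 1*1085 = -1454 - 1085 = -2539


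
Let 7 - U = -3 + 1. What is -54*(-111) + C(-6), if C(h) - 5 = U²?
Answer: 6080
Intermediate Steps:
U = 9 (U = 7 - (-3 + 1) = 7 - 1*(-2) = 7 + 2 = 9)
C(h) = 86 (C(h) = 5 + 9² = 5 + 81 = 86)
-54*(-111) + C(-6) = -54*(-111) + 86 = 5994 + 86 = 6080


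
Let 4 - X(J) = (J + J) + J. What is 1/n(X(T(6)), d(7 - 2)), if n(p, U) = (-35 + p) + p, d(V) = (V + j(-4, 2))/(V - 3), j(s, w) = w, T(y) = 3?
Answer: -1/45 ≈ -0.022222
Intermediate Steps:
X(J) = 4 - 3*J (X(J) = 4 - ((J + J) + J) = 4 - (2*J + J) = 4 - 3*J)
d(V) = (2 + V)/(-3 + V) (d(V) = (V + 2)/(V - 3) = (2 + V)/(-3 + V))
n(p, U) = -35 + 2*p
1/n(X(T(6)), d(7 - 2)) = 1/(-35 + 2*(4 - 3*3)) = 1/(-35 + 2*(4 - 9)) = 1/(-35 + 2*(-5)) = 1/(-35 - 10) = 1/(-45) = -1/45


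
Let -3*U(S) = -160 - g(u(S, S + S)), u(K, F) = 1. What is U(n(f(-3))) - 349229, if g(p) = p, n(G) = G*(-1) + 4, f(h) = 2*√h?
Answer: -1047526/3 ≈ -3.4918e+5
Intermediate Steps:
n(G) = 4 - G (n(G) = -G + 4 = 4 - G)
U(S) = 161/3 (U(S) = -(-160 - 1*1)/3 = -(-160 - 1)/3 = -⅓*(-161) = 161/3)
U(n(f(-3))) - 349229 = 161/3 - 349229 = -1047526/3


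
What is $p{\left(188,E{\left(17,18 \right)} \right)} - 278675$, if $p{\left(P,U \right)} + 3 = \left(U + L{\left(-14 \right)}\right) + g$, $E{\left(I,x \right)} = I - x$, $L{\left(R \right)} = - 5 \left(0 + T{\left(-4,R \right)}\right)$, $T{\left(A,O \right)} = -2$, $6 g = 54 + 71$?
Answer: $- \frac{1671889}{6} \approx -2.7865 \cdot 10^{5}$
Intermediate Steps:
$g = \frac{125}{6}$ ($g = \frac{54 + 71}{6} = \frac{1}{6} \cdot 125 = \frac{125}{6} \approx 20.833$)
$L{\left(R \right)} = 10$ ($L{\left(R \right)} = - 5 \left(0 - 2\right) = \left(-5\right) \left(-2\right) = 10$)
$p{\left(P,U \right)} = \frac{167}{6} + U$ ($p{\left(P,U \right)} = -3 + \left(\left(U + 10\right) + \frac{125}{6}\right) = -3 + \left(\left(10 + U\right) + \frac{125}{6}\right) = -3 + \left(\frac{185}{6} + U\right) = \frac{167}{6} + U$)
$p{\left(188,E{\left(17,18 \right)} \right)} - 278675 = \left(\frac{167}{6} + \left(17 - 18\right)\right) - 278675 = \left(\frac{167}{6} - 1\right) - 278675 = \frac{161}{6} - 278675 = - \frac{1671889}{6}$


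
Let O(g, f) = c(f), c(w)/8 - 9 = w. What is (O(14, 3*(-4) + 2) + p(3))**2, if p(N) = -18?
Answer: 676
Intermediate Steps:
c(w) = 72 + 8*w
O(g, f) = 72 + 8*f
(O(14, 3*(-4) + 2) + p(3))**2 = ((72 + 8*(3*(-4) + 2)) - 18)**2 = ((72 + 8*(-12 + 2)) - 18)**2 = ((72 + 8*(-10)) - 18)**2 = ((72 - 80) - 18)**2 = (-8 - 18)**2 = (-26)**2 = 676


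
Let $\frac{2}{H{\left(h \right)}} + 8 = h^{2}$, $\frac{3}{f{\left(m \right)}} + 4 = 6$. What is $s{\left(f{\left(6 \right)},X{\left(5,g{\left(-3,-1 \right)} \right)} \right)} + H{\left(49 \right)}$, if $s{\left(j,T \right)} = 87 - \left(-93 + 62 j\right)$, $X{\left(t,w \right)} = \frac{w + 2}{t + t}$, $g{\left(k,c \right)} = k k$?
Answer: $\frac{208193}{2393} \approx 87.001$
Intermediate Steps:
$g{\left(k,c \right)} = k^{2}$
$X{\left(t,w \right)} = \frac{2 + w}{2 t}$
$f{\left(m \right)} = \frac{3}{2}$ ($f{\left(m \right)} = \frac{3}{-4 + 6} = \frac{3}{2}$)
$H{\left(h \right)} = \frac{2}{-8 + h^{2}}$
$s{\left(j,T \right)} = 180 - 62 j$ ($s{\left(j,T \right)} = 87 - \left(-93 + 62 j\right) = 180 - 62 j$)
$s{\left(f{\left(6 \right)},X{\left(5,g{\left(-3,-1 \right)} \right)} \right)} + H{\left(49 \right)} = \left(180 - 93\right) + \frac{2}{-8 + 49^{2}} = \left(180 - 93\right) + \frac{2}{-8 + 2401} = 87 + \frac{2}{2393} = \frac{208193}{2393}$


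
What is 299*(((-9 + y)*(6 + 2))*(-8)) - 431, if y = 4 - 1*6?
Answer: 210065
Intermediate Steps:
y = -2 (y = 4 - 6 = -2)
299*(((-9 + y)*(6 + 2))*(-8)) - 431 = 299*(((-9 - 2)*(6 + 2))*(-8)) - 431 = 299*(-11*8*(-8)) - 431 = 299*(-88*(-8)) - 431 = 299*704 - 431 = 210496 - 431 = 210065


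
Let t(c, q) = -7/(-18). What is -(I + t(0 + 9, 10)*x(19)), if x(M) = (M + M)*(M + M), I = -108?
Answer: -4082/9 ≈ -453.56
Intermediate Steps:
t(c, q) = 7/18 (t(c, q) = -7*(-1/18) = 7/18)
x(M) = 4*M² (x(M) = (2*M)*(2*M) = 4*M²)
-(I + t(0 + 9, 10)*x(19)) = -(-108 + 7*(4*19²)/18) = -(-108 + 7*(4*361)/18) = -(-108 + (7/18)*1444) = -(-108 + 5054/9) = -1*4082/9 = -4082/9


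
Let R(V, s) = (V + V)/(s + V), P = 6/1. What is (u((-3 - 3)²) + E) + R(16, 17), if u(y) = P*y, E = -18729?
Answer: -610897/33 ≈ -18512.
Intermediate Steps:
P = 6 (P = 6*1 = 6)
R(V, s) = 2*V/(V + s) (R(V, s) = (2*V)/(V + s) = 2*V/(V + s))
u(y) = 6*y
(u((-3 - 3)²) + E) + R(16, 17) = (6*(-3 - 3)² - 18729) + 2*16/(16 + 17) = (6*(-6)² - 18729) + 2*16/33 = (6*36 - 18729) + 2*16*(1/33) = (216 - 18729) + 32/33 = -18513 + 32/33 = -610897/33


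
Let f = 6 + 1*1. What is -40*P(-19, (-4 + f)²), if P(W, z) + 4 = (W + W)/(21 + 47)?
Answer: 3100/17 ≈ 182.35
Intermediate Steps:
f = 7 (f = 6 + 1 = 7)
P(W, z) = -4 + W/34 (P(W, z) = -4 + (W + W)/(21 + 47) = -4 + (2*W)/68 = -4 + (2*W)*(1/68) = -4 + W/34)
-40*P(-19, (-4 + f)²) = -40*(-4 + (1/34)*(-19)) = -40*(-4 - 19/34) = -40*(-155/34) = 3100/17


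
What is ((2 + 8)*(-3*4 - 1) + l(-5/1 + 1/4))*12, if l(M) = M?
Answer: -1617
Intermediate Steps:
((2 + 8)*(-3*4 - 1) + l(-5/1 + 1/4))*12 = ((2 + 8)*(-3*4 - 1) + (-5/1 + 1/4))*12 = (10*(-12 - 1) + (-5*1 + 1*(1/4)))*12 = (10*(-13) + (-5 + 1/4))*12 = (-130 - 19/4)*12 = -539/4*12 = -1617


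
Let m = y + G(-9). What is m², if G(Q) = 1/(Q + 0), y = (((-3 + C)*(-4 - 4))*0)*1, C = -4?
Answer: 1/81 ≈ 0.012346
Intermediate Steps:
y = 0 (y = (((-3 - 4)*(-4 - 4))*0)*1 = (-7*(-8)*0)*1 = (56*0)*1 = 0*1 = 0)
G(Q) = 1/Q
m = -⅑ (m = 0 + 1/(-9) = 0 - ⅑ = -⅑ ≈ -0.11111)
m² = (-⅑)² = 1/81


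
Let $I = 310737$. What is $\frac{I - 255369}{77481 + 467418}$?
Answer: $\frac{18456}{181633} \approx 0.10161$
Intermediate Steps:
$\frac{I - 255369}{77481 + 467418} = \frac{310737 - 255369}{77481 + 467418} = \frac{55368}{544899} = 55368 \cdot \frac{1}{544899} = \frac{18456}{181633}$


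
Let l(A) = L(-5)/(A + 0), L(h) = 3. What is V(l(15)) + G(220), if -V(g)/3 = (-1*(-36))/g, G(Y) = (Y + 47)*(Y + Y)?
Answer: 116940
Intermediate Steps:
l(A) = 3/A (l(A) = 3/(A + 0) = 3/A)
G(Y) = 2*Y*(47 + Y) (G(Y) = (47 + Y)*(2*Y) = 2*Y*(47 + Y))
V(g) = -108/g (V(g) = -3*(-1*(-36))/g = -108/g)
V(l(15)) + G(220) = -108/(3/15) + 2*220*(47 + 220) = -108/(3*(1/15)) + 2*220*267 = -108/⅕ + 117480 = -108*5 + 117480 = -540 + 117480 = 116940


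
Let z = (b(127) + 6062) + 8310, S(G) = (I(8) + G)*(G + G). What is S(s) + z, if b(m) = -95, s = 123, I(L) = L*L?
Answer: 60279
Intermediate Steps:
I(L) = L²
S(G) = 2*G*(64 + G) (S(G) = (8² + G)*(G + G) = (64 + G)*(2*G) = 2*G*(64 + G))
z = 14277 (z = (-95 + 6062) + 8310 = 5967 + 8310 = 14277)
S(s) + z = 2*123*(64 + 123) + 14277 = 2*123*187 + 14277 = 46002 + 14277 = 60279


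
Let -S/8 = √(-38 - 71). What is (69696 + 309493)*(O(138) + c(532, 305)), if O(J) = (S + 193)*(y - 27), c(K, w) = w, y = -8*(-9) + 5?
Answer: 3774826495 - 151675600*I*√109 ≈ 3.7748e+9 - 1.5835e+9*I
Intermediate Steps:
y = 77 (y = 72 + 5 = 77)
S = -8*I*√109 (S = -8*√(-38 - 71) = -8*I*√109 ≈ -83.522*I)
O(J) = 9650 - 400*I*√109 (O(J) = (-8*I*√109 + 193)*(77 - 27) = (193 - 8*I*√109)*50 = 9650 - 400*I*√109)
(69696 + 309493)*(O(138) + c(532, 305)) = (69696 + 309493)*((9650 - 400*I*√109) + 305) = 379189*(9955 - 400*I*√109) = 3774826495 - 151675600*I*√109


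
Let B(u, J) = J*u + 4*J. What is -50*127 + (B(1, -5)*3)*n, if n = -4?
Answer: -6050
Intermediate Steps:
B(u, J) = 4*J + J*u
-50*127 + (B(1, -5)*3)*n = -50*127 + (-5*(4 + 1)*3)*(-4) = -6350 + (-5*5*3)*(-4) = -6350 - 25*3*(-4) = -6350 - 75*(-4) = -6350 + 300 = -6050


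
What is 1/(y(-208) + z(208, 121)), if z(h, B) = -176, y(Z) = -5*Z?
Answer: 1/864 ≈ 0.0011574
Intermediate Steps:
1/(y(-208) + z(208, 121)) = 1/(-5*(-208) - 176) = 1/(1040 - 176) = 1/864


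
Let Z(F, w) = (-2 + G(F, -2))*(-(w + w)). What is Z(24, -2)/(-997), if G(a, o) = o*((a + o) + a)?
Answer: 376/997 ≈ 0.37713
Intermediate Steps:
G(a, o) = o*(o + 2*a)
Z(F, w) = -2*w*(2 - 4*F) (Z(F, w) = (-2 - 2*(-2 + 2*F))*(-(w + w)) = (-2 + (4 - 4*F))*(-2*w) = (2 - 4*F)*(-2*w) = -2*w*(2 - 4*F))
Z(24, -2)/(-997) = (4*(-2)*(-1 + 2*24))/(-997) = (4*(-2)*(-1 + 48))*(-1/997) = (4*(-2)*47)*(-1/997) = -376*(-1/997) = 376/997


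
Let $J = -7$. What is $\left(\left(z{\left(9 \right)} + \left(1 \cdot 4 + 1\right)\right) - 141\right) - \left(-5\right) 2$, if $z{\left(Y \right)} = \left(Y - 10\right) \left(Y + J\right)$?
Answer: $-128$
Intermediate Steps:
$z{\left(Y \right)} = \left(-10 + Y\right) \left(-7 + Y\right)$ ($z{\left(Y \right)} = \left(Y - 10\right) \left(Y - 7\right) = \left(-10 + Y\right) \left(-7 + Y\right)$)
$\left(\left(z{\left(9 \right)} + \left(1 \cdot 4 + 1\right)\right) - 141\right) - \left(-5\right) 2 = \left(\left(\left(70 + 9^{2} - 153\right) + \left(1 \cdot 4 + 1\right)\right) - 141\right) - \left(-5\right) 2 = \left(\left(\left(70 + 81 - 153\right) + \left(4 + 1\right)\right) - 141\right) - -10 = \left(\left(-2 + 5\right) - 141\right) + 10 = \left(3 - 141\right) + 10 = -138 + 10 = -128$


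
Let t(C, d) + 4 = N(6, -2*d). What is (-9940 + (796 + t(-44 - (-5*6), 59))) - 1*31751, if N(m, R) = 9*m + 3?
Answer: -40842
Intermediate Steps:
N(m, R) = 3 + 9*m
t(C, d) = 53 (t(C, d) = -4 + (3 + 9*6) = -4 + (3 + 54) = -4 + 57 = 53)
(-9940 + (796 + t(-44 - (-5*6), 59))) - 1*31751 = (-9940 + (796 + 53)) - 1*31751 = (-9940 + 849) - 31751 = -9091 - 31751 = -40842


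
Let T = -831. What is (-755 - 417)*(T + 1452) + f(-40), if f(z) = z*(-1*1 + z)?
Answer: -726172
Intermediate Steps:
f(z) = z*(-1 + z)
(-755 - 417)*(T + 1452) + f(-40) = (-755 - 417)*(-831 + 1452) - 40*(-1 - 40) = -1172*621 - 40*(-41) = -727812 + 1640 = -726172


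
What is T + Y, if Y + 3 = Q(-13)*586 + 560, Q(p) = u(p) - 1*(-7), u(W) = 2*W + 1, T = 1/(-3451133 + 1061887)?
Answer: -23870956787/2389246 ≈ -9991.0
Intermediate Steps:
T = -1/2389246 (T = 1/(-2389246) = -1/2389246 ≈ -4.1854e-7)
u(W) = 1 + 2*W
Q(p) = 8 + 2*p (Q(p) = (1 + 2*p) - 1*(-7) = (1 + 2*p) + 7 = 8 + 2*p)
Y = -9991 (Y = -3 + ((8 + 2*(-13))*586 + 560) = -3 + ((8 - 26)*586 + 560) = -3 + (-18*586 + 560) = -3 + (-10548 + 560) = -3 - 9988 = -9991)
T + Y = -1/2389246 - 9991 = -23870956787/2389246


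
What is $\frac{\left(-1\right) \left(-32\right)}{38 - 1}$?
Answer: $\frac{32}{37} \approx 0.86486$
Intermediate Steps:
$\frac{\left(-1\right) \left(-32\right)}{38 - 1} = \frac{32}{37}$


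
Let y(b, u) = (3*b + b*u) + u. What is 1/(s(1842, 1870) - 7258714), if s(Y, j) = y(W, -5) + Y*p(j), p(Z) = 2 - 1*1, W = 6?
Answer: -1/7256889 ≈ -1.3780e-7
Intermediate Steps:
y(b, u) = u + 3*b + b*u
p(Z) = 1 (p(Z) = 2 - 1 = 1)
s(Y, j) = -17 + Y (s(Y, j) = (-5 + 3*6 + 6*(-5)) + Y*1 = (-5 + 18 - 30) + Y = -17 + Y)
1/(s(1842, 1870) - 7258714) = 1/((-17 + 1842) - 7258714) = 1/(1825 - 7258714) = 1/(-7256889) = -1/7256889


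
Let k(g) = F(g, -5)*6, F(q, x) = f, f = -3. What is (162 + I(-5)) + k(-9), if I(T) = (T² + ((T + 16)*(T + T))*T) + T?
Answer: 714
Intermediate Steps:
F(q, x) = -3
k(g) = -18 (k(g) = -3*6 = -18)
I(T) = T + T² + 2*T²*(16 + T) (I(T) = (T² + ((16 + T)*(2*T))*T) + T = (T² + (2*T*(16 + T))*T) + T = (T² + 2*T²*(16 + T)) + T = T + T² + 2*T²*(16 + T))
(162 + I(-5)) + k(-9) = (162 - 5*(1 + 2*(-5)² + 33*(-5))) - 18 = (162 - 5*(1 + 2*25 - 165)) - 18 = (162 - 5*(1 + 50 - 165)) - 18 = (162 - 5*(-114)) - 18 = (162 + 570) - 18 = 732 - 18 = 714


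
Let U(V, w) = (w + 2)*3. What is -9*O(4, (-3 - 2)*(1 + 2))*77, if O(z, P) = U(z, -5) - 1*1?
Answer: 6930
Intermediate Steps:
U(V, w) = 6 + 3*w (U(V, w) = (2 + w)*3 = 6 + 3*w)
O(z, P) = -10 (O(z, P) = (6 + 3*(-5)) - 1*1 = (6 - 15) - 1 = -9 - 1 = -10)
-9*O(4, (-3 - 2)*(1 + 2))*77 = -9*(-10)*77 = 90*77 = 6930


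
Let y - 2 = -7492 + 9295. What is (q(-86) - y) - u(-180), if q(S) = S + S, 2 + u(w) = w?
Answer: -1795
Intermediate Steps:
y = 1805 (y = 2 + (-7492 + 9295) = 2 + 1803 = 1805)
u(w) = -2 + w
q(S) = 2*S
(q(-86) - y) - u(-180) = (2*(-86) - 1*1805) - (-2 - 180) = (-172 - 1805) - 1*(-182) = -1977 + 182 = -1795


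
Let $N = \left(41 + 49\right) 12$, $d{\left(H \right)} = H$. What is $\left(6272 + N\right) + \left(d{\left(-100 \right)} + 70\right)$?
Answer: $7322$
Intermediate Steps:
$N = 1080$ ($N = 90 \cdot 12 = 1080$)
$\left(6272 + N\right) + \left(d{\left(-100 \right)} + 70\right) = \left(6272 + 1080\right) + \left(-100 + 70\right) = 7352 - 30 = 7322$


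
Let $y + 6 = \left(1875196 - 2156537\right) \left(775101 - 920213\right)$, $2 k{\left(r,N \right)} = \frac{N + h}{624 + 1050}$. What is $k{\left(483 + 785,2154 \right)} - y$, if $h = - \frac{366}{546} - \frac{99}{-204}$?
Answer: $- \frac{845808623780033057}{20717424} \approx -4.0826 \cdot 10^{10}$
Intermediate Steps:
$h = - \frac{1145}{6188}$ ($h = \left(-366\right) \frac{1}{546} - - \frac{33}{68} = - \frac{61}{91} + \frac{33}{68} = - \frac{1145}{6188} \approx -0.18504$)
$k{\left(r,N \right)} = - \frac{1145}{20717424} + \frac{N}{3348}$ ($k{\left(r,N \right)} = \frac{\left(N - \frac{1145}{6188}\right) \frac{1}{624 + 1050}}{2} = \frac{\left(- \frac{1145}{6188} + N\right) \frac{1}{1674}}{2} = \frac{- \frac{1145}{10358712} + \frac{N}{1674}}{2} = - \frac{1145}{20717424} + \frac{N}{3348}$)
$y = 40825955186$ ($y = -6 + \left(1875196 - 2156537\right) \left(775101 - 920213\right) = -6 - -40825955192 = -6 + 40825955192 = 40825955186$)
$k{\left(483 + 785,2154 \right)} - y = \left(- \frac{1145}{20717424} + \frac{1}{3348} \cdot 2154\right) - 40825955186 = \left(- \frac{1145}{20717424} + \frac{359}{558}\right) - 40825955186 = \frac{13327807}{20717424} - 40825955186 = - \frac{845808623780033057}{20717424}$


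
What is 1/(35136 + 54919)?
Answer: 1/90055 ≈ 1.1104e-5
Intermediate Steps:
1/(35136 + 54919) = 1/90055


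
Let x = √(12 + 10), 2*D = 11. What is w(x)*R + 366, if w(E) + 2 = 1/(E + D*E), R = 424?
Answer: -482 + 424*√22/143 ≈ -468.09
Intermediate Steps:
D = 11/2 (D = (½)*11 = 11/2 ≈ 5.5000)
x = √22 ≈ 4.6904
w(E) = -2 + 2/(13*E) (w(E) = -2 + 1/(E + 11*E/2) = -2 + 1/(13*E/2) = -2 + 2/(13*E))
w(x)*R + 366 = (-2 + 2/(13*(√22)))*424 + 366 = (-2 + 2*(√22/22)/13)*424 + 366 = (-2 + √22/143)*424 + 366 = (-848 + 424*√22/143) + 366 = -482 + 424*√22/143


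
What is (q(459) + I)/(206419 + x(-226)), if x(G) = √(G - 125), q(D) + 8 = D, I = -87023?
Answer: -4467526417/10652200978 + 64929*I*√39/10652200978 ≈ -0.4194 + 3.8066e-5*I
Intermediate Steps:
q(D) = -8 + D
x(G) = √(-125 + G)
(q(459) + I)/(206419 + x(-226)) = ((-8 + 459) - 87023)/(206419 + √(-125 - 226)) = (451 - 87023)/(206419 + √(-351)) = -86572/(206419 + 3*I*√39)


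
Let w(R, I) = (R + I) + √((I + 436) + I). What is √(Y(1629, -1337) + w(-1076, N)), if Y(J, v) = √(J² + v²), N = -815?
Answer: √(-1891 + √4441210 + I*√1194) ≈ 14.758 + 1.1707*I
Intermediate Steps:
w(R, I) = I + R + √(436 + 2*I) (w(R, I) = (I + R) + √((436 + I) + I) = (I + R) + √(436 + 2*I) = I + R + √(436 + 2*I))
√(Y(1629, -1337) + w(-1076, N)) = √(√(1629² + (-1337)²) + (-815 - 1076 + √(436 + 2*(-815)))) = √(√(2653641 + 1787569) + (-815 - 1076 + √(436 - 1630))) = √(√4441210 + (-815 - 1076 + √(-1194))) = √(√4441210 + (-815 - 1076 + I*√1194)) = √(√4441210 + (-1891 + I*√1194)) = √(-1891 + √4441210 + I*√1194)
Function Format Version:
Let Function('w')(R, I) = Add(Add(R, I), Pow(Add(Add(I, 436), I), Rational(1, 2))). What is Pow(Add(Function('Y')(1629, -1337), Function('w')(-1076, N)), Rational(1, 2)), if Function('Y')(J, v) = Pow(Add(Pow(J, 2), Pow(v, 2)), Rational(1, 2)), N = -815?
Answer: Pow(Add(-1891, Pow(4441210, Rational(1, 2)), Mul(I, Pow(1194, Rational(1, 2)))), Rational(1, 2)) ≈ Add(14.758, Mul(1.1707, I))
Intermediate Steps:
Function('w')(R, I) = Add(I, R, Pow(Add(436, Mul(2, I)), Rational(1, 2))) (Function('w')(R, I) = Add(Add(I, R), Pow(Add(Add(436, I), I), Rational(1, 2))) = Add(Add(I, R), Pow(Add(436, Mul(2, I)), Rational(1, 2))) = Add(I, R, Pow(Add(436, Mul(2, I)), Rational(1, 2))))
Pow(Add(Function('Y')(1629, -1337), Function('w')(-1076, N)), Rational(1, 2)) = Pow(Add(Pow(Add(Pow(1629, 2), Pow(-1337, 2)), Rational(1, 2)), Add(-815, -1076, Pow(Add(436, Mul(2, -815)), Rational(1, 2)))), Rational(1, 2)) = Pow(Add(Pow(Add(2653641, 1787569), Rational(1, 2)), Add(-815, -1076, Pow(Add(436, -1630), Rational(1, 2)))), Rational(1, 2)) = Pow(Add(Pow(4441210, Rational(1, 2)), Add(-815, -1076, Pow(-1194, Rational(1, 2)))), Rational(1, 2)) = Pow(Add(Pow(4441210, Rational(1, 2)), Add(-815, -1076, Mul(I, Pow(1194, Rational(1, 2))))), Rational(1, 2)) = Pow(Add(Pow(4441210, Rational(1, 2)), Add(-1891, Mul(I, Pow(1194, Rational(1, 2))))), Rational(1, 2)) = Pow(Add(-1891, Pow(4441210, Rational(1, 2)), Mul(I, Pow(1194, Rational(1, 2)))), Rational(1, 2))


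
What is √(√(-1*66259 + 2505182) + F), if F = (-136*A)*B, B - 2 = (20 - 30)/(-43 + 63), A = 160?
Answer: √(-32640 + √2438923) ≈ 176.29*I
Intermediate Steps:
B = 3/2 (B = 2 + (20 - 30)/(-43 + 63) = 2 - 10/20 = 2 - 10*1/20 = 2 - ½ = 3/2 ≈ 1.5000)
F = -32640 (F = -136*160*(3/2) = -21760*3/2 = -32640)
√(√(-1*66259 + 2505182) + F) = √(√(-1*66259 + 2505182) - 32640) = √(√(-66259 + 2505182) - 32640) = √(√2438923 - 32640) = √(-32640 + √2438923)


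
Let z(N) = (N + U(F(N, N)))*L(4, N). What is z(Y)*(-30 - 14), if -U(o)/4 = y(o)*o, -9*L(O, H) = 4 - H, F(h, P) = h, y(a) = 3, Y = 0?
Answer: 0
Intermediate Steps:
L(O, H) = -4/9 + H/9 (L(O, H) = -(4 - H)/9 = -4/9 + H/9)
U(o) = -12*o
z(N) = -11*N*(-4/9 + N/9) (z(N) = (N - 12*N)*(-4/9 + N/9) = (-11*N)*(-4/9 + N/9) = -11*N*(-4/9 + N/9))
z(Y)*(-30 - 14) = ((11/9)*0*(4 - 1*0))*(-30 - 14) = ((11/9)*0*(4 + 0))*(-44) = ((11/9)*0*4)*(-44) = 0*(-44) = 0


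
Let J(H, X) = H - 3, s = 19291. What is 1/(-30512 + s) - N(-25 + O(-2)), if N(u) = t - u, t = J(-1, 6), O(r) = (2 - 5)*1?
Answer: -269305/11221 ≈ -24.000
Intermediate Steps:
J(H, X) = -3 + H
O(r) = -3 (O(r) = -3*1 = -3)
t = -4 (t = -3 - 1 = -4)
N(u) = -4 - u
1/(-30512 + s) - N(-25 + O(-2)) = 1/(-30512 + 19291) - (-4 - (-25 - 3)) = 1/(-11221) - (-4 - 1*(-28)) = -1/11221 - (-4 + 28) = -1/11221 - 1*24 = -1/11221 - 24 = -269305/11221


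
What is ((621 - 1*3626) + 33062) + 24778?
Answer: 54835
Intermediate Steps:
((621 - 1*3626) + 33062) + 24778 = ((621 - 3626) + 33062) + 24778 = (-3005 + 33062) + 24778 = 30057 + 24778 = 54835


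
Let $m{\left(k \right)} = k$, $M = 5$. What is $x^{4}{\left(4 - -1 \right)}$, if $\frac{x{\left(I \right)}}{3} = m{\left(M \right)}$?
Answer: $50625$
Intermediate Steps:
$x{\left(I \right)} = 15$ ($x{\left(I \right)} = 3 \cdot 5 = 15$)
$x^{4}{\left(4 - -1 \right)} = 15^{4} = 50625$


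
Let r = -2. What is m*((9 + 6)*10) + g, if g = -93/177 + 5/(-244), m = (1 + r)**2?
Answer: 2151541/14396 ≈ 149.45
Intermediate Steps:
m = 1 (m = (1 - 2)**2 = (-1)**2 = 1)
g = -7859/14396 (g = -93*1/177 + 5*(-1/244) = -31/59 - 5/244 = -7859/14396 ≈ -0.54592)
m*((9 + 6)*10) + g = 1*((9 + 6)*10) - 7859/14396 = 1*(15*10) - 7859/14396 = 1*150 - 7859/14396 = 150 - 7859/14396 = 2151541/14396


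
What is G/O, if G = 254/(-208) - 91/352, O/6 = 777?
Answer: -61/192192 ≈ -0.00031739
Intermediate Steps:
O = 4662 (O = 6*777 = 4662)
G = -6771/4576 (G = 254*(-1/208) - 91*1/352 = -127/104 - 91/352 = -6771/4576 ≈ -1.4797)
G/O = -6771/4576/4662 = -6771/4576*1/4662 = -61/192192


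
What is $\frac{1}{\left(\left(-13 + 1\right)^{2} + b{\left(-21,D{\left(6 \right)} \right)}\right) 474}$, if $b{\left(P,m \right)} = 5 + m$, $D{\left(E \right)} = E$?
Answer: $\frac{1}{73470} \approx 1.3611 \cdot 10^{-5}$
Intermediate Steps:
$\frac{1}{\left(\left(-13 + 1\right)^{2} + b{\left(-21,D{\left(6 \right)} \right)}\right) 474} = \frac{1}{\left(\left(-13 + 1\right)^{2} + \left(5 + 6\right)\right) 474} = \frac{1}{\left(\left(-12\right)^{2} + 11\right) 474} = \frac{1}{\left(144 + 11\right) 474} = \frac{1}{155 \cdot 474} = \frac{1}{73470}$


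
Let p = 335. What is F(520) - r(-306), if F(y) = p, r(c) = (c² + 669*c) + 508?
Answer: 110905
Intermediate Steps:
r(c) = 508 + c² + 669*c
F(y) = 335
F(520) - r(-306) = 335 - (508 + (-306)² + 669*(-306)) = 335 - (508 + 93636 - 204714) = 335 - 1*(-110570) = 335 + 110570 = 110905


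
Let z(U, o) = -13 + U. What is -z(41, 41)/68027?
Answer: -28/68027 ≈ -0.00041160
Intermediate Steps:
-z(41, 41)/68027 = -(-13 + 41)/68027 = -1*28*(1/68027) = -28*1/68027 = -28/68027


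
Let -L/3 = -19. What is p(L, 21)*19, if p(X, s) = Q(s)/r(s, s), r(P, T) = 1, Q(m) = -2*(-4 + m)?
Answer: -646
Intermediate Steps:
L = 57 (L = -3*(-19) = 57)
Q(m) = 8 - 2*m
p(X, s) = 8 - 2*s (p(X, s) = (8 - 2*s)/1 = (8 - 2*s)*1 = 8 - 2*s)
p(L, 21)*19 = (8 - 2*21)*19 = (8 - 42)*19 = -34*19 = -646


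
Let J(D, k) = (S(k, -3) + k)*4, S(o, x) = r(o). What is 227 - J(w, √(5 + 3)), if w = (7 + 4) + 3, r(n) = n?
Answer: 227 - 16*√2 ≈ 204.37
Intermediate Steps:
S(o, x) = o
w = 14 (w = 11 + 3 = 14)
J(D, k) = 8*k (J(D, k) = (k + k)*4 = (2*k)*4 = 8*k)
227 - J(w, √(5 + 3)) = 227 - 8*√(5 + 3) = 227 - 8*√8 = 227 - 8*2*√2 = 227 - 16*√2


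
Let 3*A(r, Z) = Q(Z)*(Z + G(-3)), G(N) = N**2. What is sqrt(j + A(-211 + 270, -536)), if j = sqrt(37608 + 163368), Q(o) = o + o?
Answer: 2*sqrt(423708 + 9*sqrt(12561))/3 ≈ 434.47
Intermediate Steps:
Q(o) = 2*o
j = 4*sqrt(12561) (j = sqrt(200976) = 4*sqrt(12561) ≈ 448.30)
A(r, Z) = 2*Z*(9 + Z)/3 (A(r, Z) = ((2*Z)*(Z + (-3)**2))/3 = ((2*Z)*(Z + 9))/3 = ((2*Z)*(9 + Z))/3 = (2*Z*(9 + Z))/3 = 2*Z*(9 + Z)/3)
sqrt(j + A(-211 + 270, -536)) = sqrt(4*sqrt(12561) + (2/3)*(-536)*(9 - 536)) = sqrt(4*sqrt(12561) + (2/3)*(-536)*(-527)) = sqrt(4*sqrt(12561) + 564944/3) = sqrt(564944/3 + 4*sqrt(12561))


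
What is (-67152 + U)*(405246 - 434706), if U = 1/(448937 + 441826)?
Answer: 587398196694500/296921 ≈ 1.9783e+9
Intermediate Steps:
U = 1/890763 ≈ 1.1226e-6
(-67152 + U)*(405246 - 434706) = (-67152 + 1/890763)*(405246 - 434706) = -59816516975/890763*(-29460) = 587398196694500/296921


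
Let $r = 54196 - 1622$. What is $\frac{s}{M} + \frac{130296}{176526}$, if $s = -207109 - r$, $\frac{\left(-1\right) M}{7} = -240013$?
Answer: $\frac{4120674659}{7061422473} \approx 0.58355$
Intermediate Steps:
$M = 1680091$ ($M = \left(-7\right) \left(-240013\right) = 1680091$)
$r = 52574$ ($r = 54196 - 1622 = 52574$)
$s = -259683$ ($s = -207109 - 52574 = -259683$)
$\frac{s}{M} + \frac{130296}{176526} = - \frac{259683}{1680091} + \frac{130296}{176526} = \left(-259683\right) \frac{1}{1680091} + 130296 \cdot \frac{1}{176526} = - \frac{259683}{1680091} + \frac{21716}{29421} = \frac{4120674659}{7061422473}$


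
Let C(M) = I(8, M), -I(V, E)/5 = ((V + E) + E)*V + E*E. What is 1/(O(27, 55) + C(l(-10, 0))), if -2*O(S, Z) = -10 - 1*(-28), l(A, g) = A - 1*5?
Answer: -1/254 ≈ -0.0039370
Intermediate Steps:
I(V, E) = -5*E² - 5*V*(V + 2*E) (I(V, E) = -5*(((V + E) + E)*V + E*E) = -5*(((E + V) + E)*V + E²) = -5*((V + 2*E)*V + E²) = -5*(V*(V + 2*E) + E²) = -5*(E² + V*(V + 2*E)) = -5*E² - 5*V*(V + 2*E))
l(A, g) = -5 + A (l(A, g) = A - 5 = -5 + A)
O(S, Z) = -9 (O(S, Z) = -(-10 - 1*(-28))/2 = -(-10 + 28)/2 = -½*18 = -9)
C(M) = -320 - 80*M - 5*M² (C(M) = -5*M² - 5*8² - 10*M*8 = -5*M² - 5*64 - 80*M = -5*M² - 320 - 80*M = -320 - 80*M - 5*M²)
1/(O(27, 55) + C(l(-10, 0))) = 1/(-9 + (-320 - 80*(-5 - 10) - 5*(-5 - 10)²)) = 1/(-9 + (-320 - 80*(-15) - 5*(-15)²)) = 1/(-9 + (-320 + 1200 - 5*225)) = 1/(-9 + (-320 + 1200 - 1125)) = 1/(-9 - 245) = 1/(-254) = -1/254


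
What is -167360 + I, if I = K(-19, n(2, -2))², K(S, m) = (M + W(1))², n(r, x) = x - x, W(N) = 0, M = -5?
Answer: -166735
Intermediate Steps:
n(r, x) = 0
K(S, m) = 25 (K(S, m) = (-5 + 0)² = (-5)² = 25)
I = 625 (I = 25² = 625)
-167360 + I = -167360 + 625 = -166735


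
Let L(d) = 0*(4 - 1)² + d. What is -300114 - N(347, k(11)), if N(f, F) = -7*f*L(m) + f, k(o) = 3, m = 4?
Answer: -290745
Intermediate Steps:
L(d) = d (L(d) = 0*3² + d = 0*9 + d = 0 + d = d)
N(f, F) = -27*f (N(f, F) = -7*f*4 + f = -28*f + f = -27*f)
-300114 - N(347, k(11)) = -300114 - (-27)*347 = -300114 - 1*(-9369) = -300114 + 9369 = -290745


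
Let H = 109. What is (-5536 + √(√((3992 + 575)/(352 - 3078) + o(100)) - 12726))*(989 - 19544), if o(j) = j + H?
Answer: 102720480 - 18555*√(-94567873176 + 2726*√1540645242)/2726 ≈ 1.0272e+8 - 2.092e+6*I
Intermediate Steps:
o(j) = 109 + j (o(j) = j + 109 = 109 + j)
(-5536 + √(√((3992 + 575)/(352 - 3078) + o(100)) - 12726))*(989 - 19544) = (-5536 + √(√((3992 + 575)/(352 - 3078) + (109 + 100)) - 12726))*(989 - 19544) = (-5536 + √(√(4567/(-2726) + 209) - 12726))*(-18555) = (-5536 + √(√(4567*(-1/2726) + 209) - 12726))*(-18555) = (-5536 + √(√(-4567/2726 + 209) - 12726))*(-18555) = (-5536 + √(√(565167/2726) - 12726))*(-18555) = (-5536 + √(√1540645242/2726 - 12726))*(-18555) = (-5536 + √(-12726 + √1540645242/2726))*(-18555) = 102720480 - 18555*√(-12726 + √1540645242/2726)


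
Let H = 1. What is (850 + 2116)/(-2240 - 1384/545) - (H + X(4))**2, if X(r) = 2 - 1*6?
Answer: -6308063/611092 ≈ -10.323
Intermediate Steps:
X(r) = -4 (X(r) = 2 - 6 = -4)
(850 + 2116)/(-2240 - 1384/545) - (H + X(4))**2 = (850 + 2116)/(-2240 - 1384/545) - (1 - 4)**2 = 2966/(-2240 - 1384*1/545) - 1*(-3)**2 = 2966/(-2240 - 1384/545) - 1*9 = 2966/(-1222184/545) - 9 = 2966*(-545/1222184) - 9 = -808235/611092 - 9 = -6308063/611092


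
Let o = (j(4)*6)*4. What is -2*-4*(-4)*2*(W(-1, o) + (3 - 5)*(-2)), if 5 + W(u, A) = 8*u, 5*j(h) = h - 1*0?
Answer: 576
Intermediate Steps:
j(h) = h/5 (j(h) = (h - 1*0)/5 = (h + 0)/5 = h/5)
o = 96/5 (o = (((⅕)*4)*6)*4 = ((⅘)*6)*4 = (24/5)*4 = 96/5 ≈ 19.200)
W(u, A) = -5 + 8*u
-2*-4*(-4)*2*(W(-1, o) + (3 - 5)*(-2)) = -2*-4*(-4)*2*((-5 + 8*(-1)) + (3 - 5)*(-2)) = -2*16*2*((-5 - 8) - 2*(-2)) = -64*(-13 + 4) = -64*(-9) = -2*(-288) = 576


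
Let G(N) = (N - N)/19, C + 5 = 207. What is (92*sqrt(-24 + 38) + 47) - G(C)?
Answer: 47 + 92*sqrt(14) ≈ 391.23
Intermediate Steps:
C = 202 (C = -5 + 207 = 202)
G(N) = 0 (G(N) = 0*(1/19) = 0)
(92*sqrt(-24 + 38) + 47) - G(C) = (92*sqrt(-24 + 38) + 47) - 1*0 = (92*sqrt(14) + 47) + 0 = (47 + 92*sqrt(14)) + 0 = 47 + 92*sqrt(14)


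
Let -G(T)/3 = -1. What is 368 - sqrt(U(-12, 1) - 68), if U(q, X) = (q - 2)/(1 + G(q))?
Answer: 368 - I*sqrt(286)/2 ≈ 368.0 - 8.4558*I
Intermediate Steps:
G(T) = 3 (G(T) = -3*(-1) = 3)
U(q, X) = -1/2 + q/4 (U(q, X) = (q - 2)/(1 + 3) = (-2 + q)/4 = (-2 + q)*(1/4) = -1/2 + q/4)
368 - sqrt(U(-12, 1) - 68) = 368 - sqrt((-1/2 + (1/4)*(-12)) - 68) = 368 - sqrt((-1/2 - 3) - 68) = 368 - sqrt(-7/2 - 68) = 368 - sqrt(-143/2) = 368 - I*sqrt(286)/2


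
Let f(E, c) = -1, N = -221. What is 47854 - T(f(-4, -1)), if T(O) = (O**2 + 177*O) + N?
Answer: 48251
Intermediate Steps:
T(O) = -221 + O**2 + 177*O (T(O) = (O**2 + 177*O) - 221 = -221 + O**2 + 177*O)
47854 - T(f(-4, -1)) = 47854 - (-221 + (-1)**2 + 177*(-1)) = 47854 - (-221 + 1 - 177) = 47854 - 1*(-397) = 47854 + 397 = 48251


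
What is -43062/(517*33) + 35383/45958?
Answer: -41678001/23760286 ≈ -1.7541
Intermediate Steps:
-43062/(517*33) + 35383/45958 = -43062/17061 + 35383*(1/45958) = -43062*1/17061 + 35383/45958 = -14354/5687 + 35383/45958 = -41678001/23760286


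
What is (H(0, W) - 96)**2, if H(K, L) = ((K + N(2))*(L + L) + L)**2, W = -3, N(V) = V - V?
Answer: 7569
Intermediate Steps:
N(V) = 0
H(K, L) = (L + 2*K*L)**2 (H(K, L) = ((K + 0)*(L + L) + L)**2 = (K*(2*L) + L)**2 = (2*K*L + L)**2 = (L + 2*K*L)**2)
(H(0, W) - 96)**2 = ((-3)**2*(1 + 2*0)**2 - 96)**2 = (9*(1 + 0)**2 - 96)**2 = (9*1**2 - 96)**2 = (9*1 - 96)**2 = (9 - 96)**2 = (-87)**2 = 7569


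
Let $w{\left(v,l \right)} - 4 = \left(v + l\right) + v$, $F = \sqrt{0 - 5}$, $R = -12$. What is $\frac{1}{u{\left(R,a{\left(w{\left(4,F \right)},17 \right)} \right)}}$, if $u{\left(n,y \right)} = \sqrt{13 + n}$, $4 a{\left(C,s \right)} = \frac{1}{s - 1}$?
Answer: $1$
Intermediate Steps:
$F = i \sqrt{5}$ ($F = \sqrt{-5} = i \sqrt{5} \approx 2.2361 i$)
$w{\left(v,l \right)} = 4 + l + 2 v$ ($w{\left(v,l \right)} = 4 + \left(\left(v + l\right) + v\right) = 4 + \left(\left(l + v\right) + v\right) = 4 + \left(l + 2 v\right) = 4 + l + 2 v$)
$a{\left(C,s \right)} = \frac{1}{4 \left(-1 + s\right)}$ ($a{\left(C,s \right)} = \frac{1}{4 \left(s - 1\right)} = \frac{1}{4 \left(-1 + s\right)}$)
$\frac{1}{u{\left(R,a{\left(w{\left(4,F \right)},17 \right)} \right)}} = \frac{1}{\sqrt{13 - 12}} = \frac{1}{\sqrt{1}} = 1^{-1} = 1$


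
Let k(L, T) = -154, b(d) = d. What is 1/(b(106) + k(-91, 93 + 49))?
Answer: -1/48 ≈ -0.020833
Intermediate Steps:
1/(b(106) + k(-91, 93 + 49)) = 1/(106 - 154) = 1/(-48) = -1/48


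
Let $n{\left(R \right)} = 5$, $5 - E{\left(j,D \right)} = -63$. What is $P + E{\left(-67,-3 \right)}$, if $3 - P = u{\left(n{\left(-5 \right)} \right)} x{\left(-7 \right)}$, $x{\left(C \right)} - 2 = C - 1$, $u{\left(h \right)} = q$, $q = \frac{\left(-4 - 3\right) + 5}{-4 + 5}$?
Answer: $59$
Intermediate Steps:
$E{\left(j,D \right)} = 68$ ($E{\left(j,D \right)} = 5 - -63 = 5 + 63 = 68$)
$q = -2$ ($q = \frac{\left(-4 - 3\right) + 5}{1} = \left(-7 + 5\right) 1 = \left(-2\right) 1 = -2$)
$u{\left(h \right)} = -2$
$x{\left(C \right)} = 1 + C$ ($x{\left(C \right)} = 2 + \left(C - 1\right) = 2 + \left(-1 + C\right) = 1 + C$)
$P = -9$ ($P = 3 - - 2 \left(1 - 7\right) = 3 - \left(-2\right) \left(-6\right) = 3 - 12 = -9$)
$P + E{\left(-67,-3 \right)} = -9 + 68 = 59$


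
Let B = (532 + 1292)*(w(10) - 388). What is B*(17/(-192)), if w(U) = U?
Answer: 61047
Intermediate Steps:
B = -689472 (B = (532 + 1292)*(10 - 388) = 1824*(-378) = -689472)
B*(17/(-192)) = -11721024/(-192) = -11721024*(-1)/192 = -689472*(-17/192) = 61047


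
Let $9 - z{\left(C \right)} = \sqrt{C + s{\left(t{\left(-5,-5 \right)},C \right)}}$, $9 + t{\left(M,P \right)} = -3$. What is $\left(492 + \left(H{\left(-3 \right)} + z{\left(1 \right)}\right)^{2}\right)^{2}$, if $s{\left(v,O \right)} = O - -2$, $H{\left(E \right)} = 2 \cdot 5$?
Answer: $609961$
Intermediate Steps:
$H{\left(E \right)} = 10$
$t{\left(M,P \right)} = -12$ ($t{\left(M,P \right)} = -9 - 3 = -12$)
$s{\left(v,O \right)} = 2 + O$ ($s{\left(v,O \right)} = O + 2 = 2 + O$)
$z{\left(C \right)} = 9 - \sqrt{2 + 2 C}$ ($z{\left(C \right)} = 9 - \sqrt{C + \left(2 + C\right)} = 9 - \sqrt{2 + 2 C}$)
$\left(492 + \left(H{\left(-3 \right)} + z{\left(1 \right)}\right)^{2}\right)^{2} = \left(492 + \left(10 + \left(9 - \sqrt{2 + 2 \cdot 1}\right)\right)^{2}\right)^{2} = \left(492 + \left(10 + \left(9 - \sqrt{2 + 2}\right)\right)^{2}\right)^{2} = \left(492 + \left(10 + \left(9 - \sqrt{4}\right)\right)^{2}\right)^{2} = \left(492 + \left(10 + \left(9 - 2\right)\right)^{2}\right)^{2} = \left(492 + \left(10 + 7\right)^{2}\right)^{2} = \left(492 + 17^{2}\right)^{2} = \left(492 + 289\right)^{2} = 781^{2} = 609961$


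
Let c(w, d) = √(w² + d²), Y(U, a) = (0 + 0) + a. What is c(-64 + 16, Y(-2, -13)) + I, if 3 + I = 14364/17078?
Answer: -18435/8539 + √2473 ≈ 47.570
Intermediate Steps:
Y(U, a) = a (Y(U, a) = 0 + a = a)
c(w, d) = √(d² + w²)
I = -18435/8539 (I = -3 + 14364/17078 = -3 + 14364*(1/17078) = -3 + 7182/8539 = -18435/8539 ≈ -2.1589)
c(-64 + 16, Y(-2, -13)) + I = √((-13)² + (-64 + 16)²) - 18435/8539 = √(169 + (-48)²) - 18435/8539 = √(169 + 2304) - 18435/8539 = √2473 - 18435/8539 = -18435/8539 + √2473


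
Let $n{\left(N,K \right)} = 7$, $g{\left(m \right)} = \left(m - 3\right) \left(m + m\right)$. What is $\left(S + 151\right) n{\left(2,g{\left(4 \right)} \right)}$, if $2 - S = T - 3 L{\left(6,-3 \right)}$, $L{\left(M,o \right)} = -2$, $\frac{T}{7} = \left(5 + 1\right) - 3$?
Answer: $882$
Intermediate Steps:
$g{\left(m \right)} = 2 m \left(-3 + m\right)$ ($g{\left(m \right)} = \left(-3 + m\right) 2 m = 2 m \left(-3 + m\right)$)
$T = 21$ ($T = 7 \left(\left(5 + 1\right) - 3\right) = 7 \left(6 - 3\right) = 7 \cdot 3 = 21$)
$S = -25$ ($S = 2 - \left(21 - -6\right) = 2 - \left(21 + 6\right) = 2 - 27 = -25$)
$\left(S + 151\right) n{\left(2,g{\left(4 \right)} \right)} = \left(-25 + 151\right) 7 = 126 \cdot 7 = 882$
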